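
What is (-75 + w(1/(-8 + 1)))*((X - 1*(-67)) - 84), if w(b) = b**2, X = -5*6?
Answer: 172678/49 ≈ 3524.0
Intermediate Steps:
X = -30
(-75 + w(1/(-8 + 1)))*((X - 1*(-67)) - 84) = (-75 + (1/(-8 + 1))**2)*((-30 - 1*(-67)) - 84) = (-75 + (1/(-7))**2)*((-30 + 67) - 84) = (-75 + (-1/7)**2)*(37 - 84) = (-75 + 1/49)*(-47) = -3674/49*(-47) = 172678/49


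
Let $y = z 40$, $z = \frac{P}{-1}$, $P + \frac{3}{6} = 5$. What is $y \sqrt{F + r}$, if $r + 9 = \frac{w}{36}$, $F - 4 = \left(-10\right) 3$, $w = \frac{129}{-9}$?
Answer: $- 10 i \sqrt{11469} \approx - 1070.9 i$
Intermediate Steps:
$P = \frac{9}{2}$ ($P = - \frac{1}{2} + 5 = \frac{9}{2} \approx 4.5$)
$z = - \frac{9}{2}$ ($z = \frac{9}{2 \left(-1\right)} = \frac{9}{2} \left(-1\right) = - \frac{9}{2} \approx -4.5$)
$w = - \frac{43}{3}$ ($w = 129 \left(- \frac{1}{9}\right) = - \frac{43}{3} \approx -14.333$)
$y = -180$ ($y = \left(- \frac{9}{2}\right) 40 = -180$)
$F = -26$ ($F = 4 - 30 = -26$)
$r = - \frac{1015}{108}$ ($r = -9 - \frac{43}{3 \cdot 36} = -9 - \frac{43}{108} = - \frac{1015}{108} \approx -9.3981$)
$y \sqrt{F + r} = - 180 \sqrt{-26 - \frac{1015}{108}} = - 180 \sqrt{- \frac{3823}{108}} = - 180 \frac{i \sqrt{11469}}{18} = - 10 i \sqrt{11469}$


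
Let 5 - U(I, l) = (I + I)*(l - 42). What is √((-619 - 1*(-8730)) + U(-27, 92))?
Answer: 104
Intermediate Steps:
U(I, l) = 5 - 2*I*(-42 + l) (U(I, l) = 5 - (I + I)*(l - 42) = 5 - 2*I*(-42 + l))
√((-619 - 1*(-8730)) + U(-27, 92)) = √((-619 - 1*(-8730)) + (5 + 84*(-27) - 2*(-27)*92)) = √((-619 + 8730) + (5 - 2268 + 4968)) = √(8111 + 2705) = √10816 = 104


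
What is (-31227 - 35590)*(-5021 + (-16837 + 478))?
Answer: 1428547460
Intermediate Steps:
(-31227 - 35590)*(-5021 + (-16837 + 478)) = -66817*(-5021 - 16359) = -66817*(-21380) = 1428547460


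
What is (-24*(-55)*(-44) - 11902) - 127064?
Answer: -197046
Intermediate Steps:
(-24*(-55)*(-44) - 11902) - 127064 = (1320*(-44) - 11902) - 127064 = (-58080 - 11902) - 127064 = -69982 - 127064 = -197046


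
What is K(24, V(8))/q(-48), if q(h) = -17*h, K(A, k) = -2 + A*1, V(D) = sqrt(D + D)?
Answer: 11/408 ≈ 0.026961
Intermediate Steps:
V(D) = sqrt(2)*sqrt(D) (V(D) = sqrt(2*D) = sqrt(2)*sqrt(D))
K(A, k) = -2 + A
K(24, V(8))/q(-48) = (-2 + 24)/((-17*(-48))) = 22/816 = 22*(1/816) = 11/408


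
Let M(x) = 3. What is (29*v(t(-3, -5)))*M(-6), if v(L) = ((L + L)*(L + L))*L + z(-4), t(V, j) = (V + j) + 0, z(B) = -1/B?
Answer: -712617/4 ≈ -1.7815e+5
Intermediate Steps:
t(V, j) = V + j
v(L) = 1/4 + 4*L**3 (v(L) = ((L + L)*(L + L))*L - 1/(-4) = ((2*L)*(2*L))*L - 1*(-1/4) = (4*L**2)*L + 1/4 = 4*L**3 + 1/4 = 1/4 + 4*L**3)
(29*v(t(-3, -5)))*M(-6) = (29*(1/4 + 4*(-3 - 5)**3))*3 = (29*(1/4 + 4*(-8)**3))*3 = (29*(1/4 + 4*(-512)))*3 = (29*(1/4 - 2048))*3 = (29*(-8191/4))*3 = -237539/4*3 = -712617/4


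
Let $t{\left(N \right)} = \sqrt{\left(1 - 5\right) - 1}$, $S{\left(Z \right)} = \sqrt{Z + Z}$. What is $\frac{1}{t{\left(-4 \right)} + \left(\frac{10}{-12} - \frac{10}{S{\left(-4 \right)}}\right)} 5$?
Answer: $\frac{30}{-5 + 6 i \sqrt{5} + 15 i \sqrt{2}} \approx -0.12253 - 0.84862 i$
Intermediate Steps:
$S{\left(Z \right)} = \sqrt{2} \sqrt{Z}$ ($S{\left(Z \right)} = \sqrt{2 Z} = \sqrt{2} \sqrt{Z}$)
$t{\left(N \right)} = i \sqrt{5}$ ($t{\left(N \right)} = \sqrt{\left(1 - 5\right) - 1} = \sqrt{-4 - 1} = \sqrt{-5} = i \sqrt{5}$)
$\frac{1}{t{\left(-4 \right)} + \left(\frac{10}{-12} - \frac{10}{S{\left(-4 \right)}}\right)} 5 = \frac{1}{i \sqrt{5} + \left(\frac{10}{-12} - \frac{10}{\sqrt{2} \sqrt{-4}}\right)} 5 = \frac{1}{i \sqrt{5} + \left(10 \left(- \frac{1}{12}\right) - \frac{10}{\sqrt{2} \cdot 2 i}\right)} 5 = \frac{1}{i \sqrt{5} - \left(\frac{5}{6} + \frac{10}{2 i \sqrt{2}}\right)} 5 = \frac{1}{i \sqrt{5} - \left(\frac{5}{6} + 10 \left(- \frac{i \sqrt{2}}{4}\right)\right)} 5 = \frac{1}{i \sqrt{5} - \left(\frac{5}{6} - \frac{5 i \sqrt{2}}{2}\right)} 5 = \frac{1}{- \frac{5}{6} + i \sqrt{5} + \frac{5 i \sqrt{2}}{2}} \cdot 5 = \frac{5}{- \frac{5}{6} + i \sqrt{5} + \frac{5 i \sqrt{2}}{2}}$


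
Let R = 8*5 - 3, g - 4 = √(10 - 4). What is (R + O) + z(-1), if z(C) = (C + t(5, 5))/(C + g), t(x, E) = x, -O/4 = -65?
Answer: 301 - 4*√6/3 ≈ 297.73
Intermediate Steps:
O = 260 (O = -4*(-65) = 260)
g = 4 + √6 (g = 4 + √(10 - 4) = 4 + √6 ≈ 6.4495)
z(C) = (5 + C)/(4 + C + √6) (z(C) = (C + 5)/(C + (4 + √6)) = (5 + C)/(4 + C + √6))
R = 37 (R = 40 - 3 = 37)
(R + O) + z(-1) = (37 + 260) + (5 - 1)/(4 - 1 + √6) = 297 + 4/(3 + √6)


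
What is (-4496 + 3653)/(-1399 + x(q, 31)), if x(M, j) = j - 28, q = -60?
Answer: 843/1396 ≈ 0.60387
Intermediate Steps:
x(M, j) = -28 + j
(-4496 + 3653)/(-1399 + x(q, 31)) = (-4496 + 3653)/(-1399 + (-28 + 31)) = -843/(-1399 + 3) = -843/(-1396) = -843*(-1/1396) = 843/1396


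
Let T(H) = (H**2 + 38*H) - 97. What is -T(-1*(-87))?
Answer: -10778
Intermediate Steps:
T(H) = -97 + H**2 + 38*H
-T(-1*(-87)) = -(-97 + (-1*(-87))**2 + 38*(-1*(-87))) = -(-97 + 87**2 + 38*87) = -(-97 + 7569 + 3306) = -1*10778 = -10778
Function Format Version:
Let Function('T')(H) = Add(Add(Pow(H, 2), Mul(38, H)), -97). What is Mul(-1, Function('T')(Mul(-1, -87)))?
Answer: -10778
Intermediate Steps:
Function('T')(H) = Add(-97, Pow(H, 2), Mul(38, H))
Mul(-1, Function('T')(Mul(-1, -87))) = Mul(-1, Add(-97, Pow(Mul(-1, -87), 2), Mul(38, Mul(-1, -87)))) = Mul(-1, Add(-97, Pow(87, 2), Mul(38, 87))) = Mul(-1, Add(-97, 7569, 3306)) = Mul(-1, 10778) = -10778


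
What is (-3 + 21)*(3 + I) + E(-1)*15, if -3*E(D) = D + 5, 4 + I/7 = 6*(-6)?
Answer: -5006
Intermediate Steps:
I = -280 (I = -28 + 7*(6*(-6)) = -28 + 7*(-36) = -28 - 252 = -280)
E(D) = -5/3 - D/3 (E(D) = -(D + 5)/3 = -(5 + D)/3 = -5/3 - D/3)
(-3 + 21)*(3 + I) + E(-1)*15 = (-3 + 21)*(3 - 280) + (-5/3 - ⅓*(-1))*15 = 18*(-277) + (-5/3 + ⅓)*15 = -4986 - 4/3*15 = -4986 - 20 = -5006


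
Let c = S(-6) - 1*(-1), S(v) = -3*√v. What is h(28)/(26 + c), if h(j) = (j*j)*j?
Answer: 21952/29 + 21952*I*√6/261 ≈ 756.97 + 206.02*I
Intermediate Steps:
h(j) = j³ (h(j) = j²*j = j³)
c = 1 - 3*I*√6 (c = -3*I*√6 - 1*(-1) = -3*I*√6 + 1 = 1 - 3*I*√6 ≈ 1.0 - 7.3485*I)
h(28)/(26 + c) = 28³/(26 + (1 - 3*I*√6)) = 21952/(27 - 3*I*√6)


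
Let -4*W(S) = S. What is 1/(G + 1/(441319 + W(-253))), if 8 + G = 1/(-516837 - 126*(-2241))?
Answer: -413965350159/3311723628917 ≈ -0.12500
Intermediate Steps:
W(S) = -S/4
G = -1875769/234471 (G = -8 + 1/(-516837 - 126*(-2241)) = -8 + 1/(-516837 + 282366) = -8 + 1/(-234471) = -8 - 1/234471 = -1875769/234471 ≈ -8.0000)
1/(G + 1/(441319 + W(-253))) = 1/(-1875769/234471 + 1/(441319 - ¼*(-253))) = 1/(-1875769/234471 + 1/(441319 + 253/4)) = 1/(-1875769/234471 + 1/(1765529/4)) = 1/(-1875769/234471 + 4/1765529) = 1/(-3311723628917/413965350159) = -413965350159/3311723628917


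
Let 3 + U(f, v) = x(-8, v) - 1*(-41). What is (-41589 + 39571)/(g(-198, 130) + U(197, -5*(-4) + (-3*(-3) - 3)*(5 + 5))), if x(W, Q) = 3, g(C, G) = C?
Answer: 2018/157 ≈ 12.854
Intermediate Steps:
U(f, v) = 41 (U(f, v) = -3 + (3 - 1*(-41)) = -3 + (3 + 41) = -3 + 44 = 41)
(-41589 + 39571)/(g(-198, 130) + U(197, -5*(-4) + (-3*(-3) - 3)*(5 + 5))) = (-41589 + 39571)/(-198 + 41) = -2018/(-157) = -2018*(-1/157) = 2018/157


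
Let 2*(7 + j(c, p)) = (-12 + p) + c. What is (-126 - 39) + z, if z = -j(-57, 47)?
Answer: -147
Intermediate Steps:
j(c, p) = -13 + c/2 + p/2 (j(c, p) = -7 + ((-12 + p) + c)/2 = -7 + (-12 + c + p)/2 = -7 + (-6 + c/2 + p/2) = -13 + c/2 + p/2)
z = 18 (z = -(-13 + (½)*(-57) + (½)*47) = -(-13 - 57/2 + 47/2) = -1*(-18) = 18)
(-126 - 39) + z = (-126 - 39) + 18 = -165 + 18 = -147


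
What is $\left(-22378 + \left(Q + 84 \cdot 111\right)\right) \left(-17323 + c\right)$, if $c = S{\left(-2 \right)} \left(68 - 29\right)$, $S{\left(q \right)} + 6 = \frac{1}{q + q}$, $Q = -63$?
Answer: $\frac{921692239}{4} \approx 2.3042 \cdot 10^{8}$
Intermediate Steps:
$S{\left(q \right)} = -6 + \frac{1}{2 q}$ ($S{\left(q \right)} = -6 + \frac{1}{q + q} = -6 + \frac{1}{2 q}$)
$c = - \frac{975}{4}$ ($c = \left(-6 + \frac{1}{2 \left(-2\right)}\right) \left(68 - 29\right) = \left(-6 + \frac{1}{2} \left(- \frac{1}{2}\right)\right) 39 = \left(-6 - \frac{1}{4}\right) 39 = \left(- \frac{25}{4}\right) 39 = - \frac{975}{4} \approx -243.75$)
$\left(-22378 + \left(Q + 84 \cdot 111\right)\right) \left(-17323 + c\right) = \left(-22378 + \left(-63 + 84 \cdot 111\right)\right) \left(-17323 - \frac{975}{4}\right) = \left(-22378 + \left(-63 + 9324\right)\right) \left(- \frac{70267}{4}\right) = \left(-22378 + 9261\right) \left(- \frac{70267}{4}\right) = \left(-13117\right) \left(- \frac{70267}{4}\right) = \frac{921692239}{4}$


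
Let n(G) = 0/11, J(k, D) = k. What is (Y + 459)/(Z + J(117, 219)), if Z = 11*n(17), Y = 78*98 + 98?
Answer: 8201/117 ≈ 70.094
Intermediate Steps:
n(G) = 0 (n(G) = 0*(1/11) = 0)
Y = 7742 (Y = 7644 + 98 = 7742)
Z = 0 (Z = 11*0 = 0)
(Y + 459)/(Z + J(117, 219)) = (7742 + 459)/(0 + 117) = 8201/117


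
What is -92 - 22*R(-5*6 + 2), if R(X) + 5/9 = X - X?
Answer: -718/9 ≈ -79.778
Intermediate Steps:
R(X) = -5/9 (R(X) = -5/9 + (X - X) = -5/9 + 0 = -5/9)
-92 - 22*R(-5*6 + 2) = -92 - 22*(-5/9) = -92 + 110/9 = -718/9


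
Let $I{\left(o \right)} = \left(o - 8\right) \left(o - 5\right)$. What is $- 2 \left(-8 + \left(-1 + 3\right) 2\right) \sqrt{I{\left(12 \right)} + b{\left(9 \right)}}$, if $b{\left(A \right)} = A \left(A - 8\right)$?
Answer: $8 \sqrt{37} \approx 48.662$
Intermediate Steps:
$I{\left(o \right)} = \left(-8 + o\right) \left(-5 + o\right)$
$b{\left(A \right)} = A \left(-8 + A\right)$
$- 2 \left(-8 + \left(-1 + 3\right) 2\right) \sqrt{I{\left(12 \right)} + b{\left(9 \right)}} = - 2 \left(-8 + \left(-1 + 3\right) 2\right) \sqrt{\left(40 + 12^{2} - 156\right) + 9 \left(-8 + 9\right)} = - 2 \left(-8 + 2 \cdot 2\right) \sqrt{\left(40 + 144 - 156\right) + 9 \cdot 1} = - 2 \left(-8 + 4\right) \sqrt{28 + 9} = \left(-2\right) \left(-4\right) \sqrt{37} = 8 \sqrt{37}$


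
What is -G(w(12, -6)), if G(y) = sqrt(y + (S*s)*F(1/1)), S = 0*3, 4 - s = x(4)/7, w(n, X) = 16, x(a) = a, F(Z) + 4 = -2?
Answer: -4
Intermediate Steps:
F(Z) = -6 (F(Z) = -4 - 2 = -6)
s = 24/7 (s = 4 - 4/7 = 24/7 ≈ 3.4286)
S = 0
G(y) = sqrt(y) (G(y) = sqrt(y + (0*(24/7))*(-6)) = sqrt(y + 0*(-6)) = sqrt(y + 0) = sqrt(y))
-G(w(12, -6)) = -sqrt(16) = -1*4 = -4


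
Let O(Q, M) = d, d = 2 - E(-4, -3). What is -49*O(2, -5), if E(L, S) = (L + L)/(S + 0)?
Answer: 98/3 ≈ 32.667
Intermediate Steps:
E(L, S) = 2*L/S (E(L, S) = (2*L)/S = 2*L/S)
d = -⅔ (d = 2 - 2*(-4)/(-3) = 2 - 2*(-4)*(-1)/3 = 2 - 1*8/3 = 2 - 8/3 = -⅔ ≈ -0.66667)
O(Q, M) = -⅔
-49*O(2, -5) = -49*(-⅔) = 98/3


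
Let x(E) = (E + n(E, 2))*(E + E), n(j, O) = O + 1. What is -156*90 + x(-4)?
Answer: -14032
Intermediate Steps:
n(j, O) = 1 + O
x(E) = 2*E*(3 + E) (x(E) = (E + (1 + 2))*(E + E) = (E + 3)*(2*E) = (3 + E)*(2*E) = 2*E*(3 + E))
-156*90 + x(-4) = -156*90 + 2*(-4)*(3 - 4) = -14040 + 2*(-4)*(-1) = -14040 + 8 = -14032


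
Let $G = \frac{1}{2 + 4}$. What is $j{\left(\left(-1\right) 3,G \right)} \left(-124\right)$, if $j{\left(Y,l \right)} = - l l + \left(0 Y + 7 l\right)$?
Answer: $- \frac{1271}{9} \approx -141.22$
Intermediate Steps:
$G = \frac{1}{6} \approx 0.16667$
$j{\left(Y,l \right)} = - l^{2} + 7 l$ ($j{\left(Y,l \right)} = - l^{2} + \left(0 + 7 l\right) = - l^{2} + 7 l$)
$j{\left(\left(-1\right) 3,G \right)} \left(-124\right) = \frac{7 - \frac{1}{6}}{6} \left(-124\right) = \frac{1}{6} \cdot \frac{41}{6} \left(-124\right) = \frac{41}{36} \left(-124\right) = - \frac{1271}{9}$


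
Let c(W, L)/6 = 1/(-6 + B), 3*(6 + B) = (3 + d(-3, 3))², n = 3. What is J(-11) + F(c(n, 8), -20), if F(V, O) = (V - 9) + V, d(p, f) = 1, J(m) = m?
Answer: -109/5 ≈ -21.800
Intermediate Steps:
B = -⅔ (B = -6 + (3 + 1)²/3 = -6 + (⅓)*4² = -6 + (⅓)*16 = -6 + 16/3 = -⅔ ≈ -0.66667)
c(W, L) = -9/10 (c(W, L) = 6/(-6 - ⅔) = 6/(-20/3) = 6*(-3/20) = -9/10)
F(V, O) = -9 + 2*V (F(V, O) = (-9 + V) + V = -9 + 2*V)
J(-11) + F(c(n, 8), -20) = -11 + (-9 + 2*(-9/10)) = -11 + (-9 - 9/5) = -11 - 54/5 = -109/5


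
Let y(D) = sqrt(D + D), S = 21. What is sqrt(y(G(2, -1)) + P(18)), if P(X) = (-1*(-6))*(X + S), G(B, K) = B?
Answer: 2*sqrt(59) ≈ 15.362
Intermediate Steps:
P(X) = 126 + 6*X (P(X) = (-1*(-6))*(X + 21) = 6*(21 + X) = 126 + 6*X)
y(D) = sqrt(2)*sqrt(D) (y(D) = sqrt(2*D) = sqrt(2)*sqrt(D))
sqrt(y(G(2, -1)) + P(18)) = sqrt(sqrt(2)*sqrt(2) + (126 + 6*18)) = sqrt(2 + (126 + 108)) = sqrt(2 + 234) = sqrt(236) = 2*sqrt(59)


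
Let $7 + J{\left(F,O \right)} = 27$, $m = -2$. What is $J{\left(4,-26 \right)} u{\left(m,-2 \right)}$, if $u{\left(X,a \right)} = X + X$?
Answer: $-80$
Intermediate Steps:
$u{\left(X,a \right)} = 2 X$
$J{\left(F,O \right)} = 20$ ($J{\left(F,O \right)} = -7 + 27 = 20$)
$J{\left(4,-26 \right)} u{\left(m,-2 \right)} = 20 \cdot 2 \left(-2\right) = 20 \left(-4\right) = -80$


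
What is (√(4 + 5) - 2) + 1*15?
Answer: 16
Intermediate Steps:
(√(4 + 5) - 2) + 1*15 = (√9 - 2) + 15 = (3 - 2) + 15 = 1 + 15 = 16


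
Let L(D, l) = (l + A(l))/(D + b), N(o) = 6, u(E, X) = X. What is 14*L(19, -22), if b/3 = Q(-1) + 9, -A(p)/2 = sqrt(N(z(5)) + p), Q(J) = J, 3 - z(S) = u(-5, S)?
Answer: -308/43 - 112*I/43 ≈ -7.1628 - 2.6047*I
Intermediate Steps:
z(S) = 3 - S
A(p) = -2*sqrt(6 + p)
b = 24 (b = 3*(-1 + 9) = 3*8 = 24)
L(D, l) = (l - 2*sqrt(6 + l))/(24 + D) (L(D, l) = (l - 2*sqrt(6 + l))/(D + 24) = (l - 2*sqrt(6 + l))/(24 + D))
14*L(19, -22) = 14*((-22 - 2*sqrt(6 - 22))/(24 + 19)) = 14*((-22 - 8*I)/43) = 14*(-22/43 - 8*I/43) = -308/43 - 112*I/43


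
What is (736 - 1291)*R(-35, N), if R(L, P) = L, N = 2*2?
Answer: 19425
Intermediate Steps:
N = 4
(736 - 1291)*R(-35, N) = (736 - 1291)*(-35) = -555*(-35) = 19425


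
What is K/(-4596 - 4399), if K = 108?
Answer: -108/8995 ≈ -0.012007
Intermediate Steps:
K/(-4596 - 4399) = 108/(-4596 - 4399) = 108/(-8995) = 108*(-1/8995) = -108/8995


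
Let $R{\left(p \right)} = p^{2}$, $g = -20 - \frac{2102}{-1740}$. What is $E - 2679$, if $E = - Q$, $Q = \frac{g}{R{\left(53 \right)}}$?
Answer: $- \frac{6547004221}{2443830} \approx -2679.0$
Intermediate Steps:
$g = - \frac{16349}{870}$ ($g = -20 - 2102 \left(- \frac{1}{1740}\right) = -20 - - \frac{1051}{870} = -20 + \frac{1051}{870} = - \frac{16349}{870} \approx -18.792$)
$Q = - \frac{16349}{2443830}$ ($Q = - \frac{16349}{870 \cdot 53^{2}} = - \frac{16349}{870 \cdot 2809} = \left(- \frac{16349}{870}\right) \frac{1}{2809} = - \frac{16349}{2443830} \approx -0.0066899$)
$E = \frac{16349}{2443830}$ ($E = \left(-1\right) \left(- \frac{16349}{2443830}\right) = \frac{16349}{2443830} \approx 0.0066899$)
$E - 2679 = \frac{16349}{2443830} - 2679 = - \frac{6547004221}{2443830}$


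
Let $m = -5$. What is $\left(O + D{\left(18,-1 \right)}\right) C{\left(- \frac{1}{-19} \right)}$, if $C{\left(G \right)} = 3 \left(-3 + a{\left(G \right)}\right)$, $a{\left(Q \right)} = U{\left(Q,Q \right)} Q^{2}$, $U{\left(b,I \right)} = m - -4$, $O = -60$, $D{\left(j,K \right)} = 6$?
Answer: $\frac{175608}{361} \approx 486.45$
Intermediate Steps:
$U{\left(b,I \right)} = -1$ ($U{\left(b,I \right)} = -5 - -4 = -5 + 4 = -1$)
$a{\left(Q \right)} = - Q^{2}$
$C{\left(G \right)} = -9 - 3 G^{2}$ ($C{\left(G \right)} = 3 \left(-3 - G^{2}\right) = -9 - 3 G^{2}$)
$\left(O + D{\left(18,-1 \right)}\right) C{\left(- \frac{1}{-19} \right)} = \left(-60 + 6\right) \left(-9 - 3 \left(- \frac{1}{-19}\right)^{2}\right) = - 54 \left(-9 - 3 \left(\left(-1\right) \left(- \frac{1}{19}\right)\right)^{2}\right) = - 54 \left(-9 - \frac{3}{361}\right) = \left(-54\right) \left(- \frac{3252}{361}\right) = \frac{175608}{361}$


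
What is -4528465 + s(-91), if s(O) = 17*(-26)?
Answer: -4528907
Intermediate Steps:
s(O) = -442
-4528465 + s(-91) = -4528465 - 442 = -4528907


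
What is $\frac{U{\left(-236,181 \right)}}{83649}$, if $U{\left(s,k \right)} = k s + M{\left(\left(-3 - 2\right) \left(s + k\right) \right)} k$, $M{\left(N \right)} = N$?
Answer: $\frac{2353}{27883} \approx 0.084388$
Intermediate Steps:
$U{\left(s,k \right)} = k s + k \left(- 5 k - 5 s\right)$ ($U{\left(s,k \right)} = k s + \left(-3 - 2\right) \left(s + k\right) k = k s + - 5 \left(k + s\right) k = k s + \left(- 5 k - 5 s\right) k = k s + k \left(- 5 k - 5 s\right)$)
$\frac{U{\left(-236,181 \right)}}{83649} = \frac{181 \left(\left(-5\right) 181 - -944\right)}{83649} = 181 \left(-905 + 944\right) \frac{1}{83649} = 181 \cdot 39 \cdot \frac{1}{83649} = 7059 \cdot \frac{1}{83649} = \frac{2353}{27883}$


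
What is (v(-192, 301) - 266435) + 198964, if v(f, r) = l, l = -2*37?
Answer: -67545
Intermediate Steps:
l = -74
v(f, r) = -74
(v(-192, 301) - 266435) + 198964 = (-74 - 266435) + 198964 = -266509 + 198964 = -67545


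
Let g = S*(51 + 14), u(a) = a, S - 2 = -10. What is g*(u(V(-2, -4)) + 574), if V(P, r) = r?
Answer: -296400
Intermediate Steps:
S = -8 (S = 2 - 10 = -8)
g = -520 (g = -8*(51 + 14) = -8*65 = -520)
g*(u(V(-2, -4)) + 574) = -520*(-4 + 574) = -520*570 = -296400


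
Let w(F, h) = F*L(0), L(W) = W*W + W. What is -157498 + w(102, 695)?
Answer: -157498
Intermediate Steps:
L(W) = W + W**2 (L(W) = W**2 + W = W + W**2)
w(F, h) = 0 (w(F, h) = F*(0*(1 + 0)) = F*(0*1) = F*0 = 0)
-157498 + w(102, 695) = -157498 + 0 = -157498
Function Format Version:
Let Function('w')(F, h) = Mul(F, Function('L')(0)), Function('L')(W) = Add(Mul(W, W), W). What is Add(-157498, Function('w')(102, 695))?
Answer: -157498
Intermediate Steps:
Function('L')(W) = Add(W, Pow(W, 2)) (Function('L')(W) = Add(Pow(W, 2), W) = Add(W, Pow(W, 2)))
Function('w')(F, h) = 0 (Function('w')(F, h) = Mul(F, Mul(0, Add(1, 0))) = Mul(F, Mul(0, 1)) = Mul(F, 0) = 0)
Add(-157498, Function('w')(102, 695)) = Add(-157498, 0) = -157498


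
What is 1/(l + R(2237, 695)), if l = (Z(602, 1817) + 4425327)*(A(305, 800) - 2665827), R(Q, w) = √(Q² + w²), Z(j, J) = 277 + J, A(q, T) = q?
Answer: -5900694039381/69636380292772924754982725 - √5487194/139272760585545849509965450 ≈ -8.4736e-14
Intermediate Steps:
l = -11801388078762 (l = ((277 + 1817) + 4425327)*(305 - 2665827) = (2094 + 4425327)*(-2665522) = 4427421*(-2665522) = -11801388078762)
1/(l + R(2237, 695)) = 1/(-11801388078762 + √(2237² + 695²)) = 1/(-11801388078762 + √(5004169 + 483025)) = 1/(-11801388078762 + √5487194)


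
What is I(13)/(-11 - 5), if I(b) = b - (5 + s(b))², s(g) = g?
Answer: 311/16 ≈ 19.438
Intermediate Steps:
I(b) = b - (5 + b)²
I(13)/(-11 - 5) = (13 - (5 + 13)²)/(-11 - 5) = (13 - 1*18²)/(-16) = -(13 - 1*324)/16 = -(13 - 324)/16 = -1/16*(-311) = 311/16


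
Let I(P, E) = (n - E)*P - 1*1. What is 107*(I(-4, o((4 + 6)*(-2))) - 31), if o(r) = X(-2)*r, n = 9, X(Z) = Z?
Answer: 9844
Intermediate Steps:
o(r) = -2*r
I(P, E) = -1 + P*(9 - E) (I(P, E) = (9 - E)*P - 1*1 = P*(9 - E) - 1 = -1 + P*(9 - E))
107*(I(-4, o((4 + 6)*(-2))) - 31) = 107*((-1 + 9*(-4) - 1*(-2*(4 + 6)*(-2))*(-4)) - 31) = 107*((-1 - 36 - 1*(-20*(-2))*(-4)) - 31) = 107*((-1 - 36 - 1*(-2*(-20))*(-4)) - 31) = 107*((-1 - 36 - 1*40*(-4)) - 31) = 107*((-1 - 36 + 160) - 31) = 107*(123 - 31) = 107*92 = 9844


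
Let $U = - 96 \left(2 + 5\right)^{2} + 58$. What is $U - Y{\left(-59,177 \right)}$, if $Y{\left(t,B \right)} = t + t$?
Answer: $-4528$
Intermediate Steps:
$U = -4646$ ($U = - 96 \cdot 7^{2} + 58 = \left(-96\right) 49 + 58 = -4704 + 58 = -4646$)
$Y{\left(t,B \right)} = 2 t$
$U - Y{\left(-59,177 \right)} = -4646 - 2 \left(-59\right) = -4646 - -118 = -4646 + 118 = -4528$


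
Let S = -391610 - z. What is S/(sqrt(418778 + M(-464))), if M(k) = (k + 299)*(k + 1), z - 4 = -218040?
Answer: -173574*sqrt(495173)/495173 ≈ -246.66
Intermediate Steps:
z = -218036 (z = 4 - 218040 = -218036)
M(k) = (1 + k)*(299 + k) (M(k) = (299 + k)*(1 + k) = (1 + k)*(299 + k))
S = -173574 (S = -391610 - 1*(-218036) = -391610 + 218036 = -173574)
S/(sqrt(418778 + M(-464))) = -173574/sqrt(418778 + (299 + (-464)**2 + 300*(-464))) = -173574/sqrt(418778 + (299 + 215296 - 139200)) = -173574/sqrt(418778 + 76395) = -173574*sqrt(495173)/495173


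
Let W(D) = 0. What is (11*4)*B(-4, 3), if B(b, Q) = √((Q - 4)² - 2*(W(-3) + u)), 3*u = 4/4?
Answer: 44*√3/3 ≈ 25.403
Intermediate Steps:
u = ⅓ (u = (4/4)/3 = (4*(¼))/3 = (⅓)*1 = ⅓ ≈ 0.33333)
B(b, Q) = √(-⅔ + (-4 + Q)²) (B(b, Q) = √((Q - 4)² - 2*(0 + ⅓)) = √((-4 + Q)² - 2*⅓) = √((-4 + Q)² - ⅔) = √(-⅔ + (-4 + Q)²))
(11*4)*B(-4, 3) = (11*4)*(√(-6 + 9*(-4 + 3)²)/3) = 44*(√(-6 + 9*(-1)²)/3) = 44*(√(-6 + 9*1)/3) = 44*(√(-6 + 9)/3) = 44*(√3/3) = 44*√3/3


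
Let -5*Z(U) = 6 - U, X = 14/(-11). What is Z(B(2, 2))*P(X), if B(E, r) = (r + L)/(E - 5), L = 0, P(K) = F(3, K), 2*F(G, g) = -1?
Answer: ⅔ ≈ 0.66667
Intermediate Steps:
X = -14/11 (X = 14*(-1/11) = -14/11 ≈ -1.2727)
F(G, g) = -½ (F(G, g) = (½)*(-1) = -½)
P(K) = -½
B(E, r) = r/(-5 + E) (B(E, r) = (r + 0)/(E - 5) = r/(-5 + E))
Z(U) = -6/5 + U/5 (Z(U) = -(6 - U)/5 = -6/5 + U/5)
Z(B(2, 2))*P(X) = (-6/5 + (2/(-5 + 2))/5)*(-½) = (-6/5 + (2/(-3))/5)*(-½) = (-6/5 + (2*(-⅓))/5)*(-½) = (-6/5 + (⅕)*(-⅔))*(-½) = (-6/5 - 2/15)*(-½) = -4/3*(-½) = ⅔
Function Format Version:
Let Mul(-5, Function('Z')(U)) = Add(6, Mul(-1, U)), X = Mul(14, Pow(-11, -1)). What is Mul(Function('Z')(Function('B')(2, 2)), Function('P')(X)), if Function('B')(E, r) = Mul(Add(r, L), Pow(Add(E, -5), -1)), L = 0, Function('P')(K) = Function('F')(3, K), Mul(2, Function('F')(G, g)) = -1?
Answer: Rational(2, 3) ≈ 0.66667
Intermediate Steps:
X = Rational(-14, 11) (X = Mul(14, Rational(-1, 11)) = Rational(-14, 11) ≈ -1.2727)
Function('F')(G, g) = Rational(-1, 2) (Function('F')(G, g) = Mul(Rational(1, 2), -1) = Rational(-1, 2))
Function('P')(K) = Rational(-1, 2)
Function('B')(E, r) = Mul(r, Pow(Add(-5, E), -1)) (Function('B')(E, r) = Mul(Add(r, 0), Pow(Add(E, -5), -1)) = Mul(r, Pow(Add(-5, E), -1)))
Function('Z')(U) = Add(Rational(-6, 5), Mul(Rational(1, 5), U)) (Function('Z')(U) = Mul(Rational(-1, 5), Add(6, Mul(-1, U))) = Add(Rational(-6, 5), Mul(Rational(1, 5), U)))
Mul(Function('Z')(Function('B')(2, 2)), Function('P')(X)) = Mul(Add(Rational(-6, 5), Mul(Rational(1, 5), Mul(2, Pow(Add(-5, 2), -1)))), Rational(-1, 2)) = Mul(Add(Rational(-6, 5), Mul(Rational(1, 5), Mul(2, Pow(-3, -1)))), Rational(-1, 2)) = Mul(Add(Rational(-6, 5), Mul(Rational(1, 5), Mul(2, Rational(-1, 3)))), Rational(-1, 2)) = Mul(Add(Rational(-6, 5), Mul(Rational(1, 5), Rational(-2, 3))), Rational(-1, 2)) = Mul(Add(Rational(-6, 5), Rational(-2, 15)), Rational(-1, 2)) = Mul(Rational(-4, 3), Rational(-1, 2)) = Rational(2, 3)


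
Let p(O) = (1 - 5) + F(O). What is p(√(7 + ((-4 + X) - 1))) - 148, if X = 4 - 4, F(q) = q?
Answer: -152 + √2 ≈ -150.59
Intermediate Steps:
X = 0
p(O) = -4 + O (p(O) = (1 - 5) + O = -4 + O)
p(√(7 + ((-4 + X) - 1))) - 148 = (-4 + √(7 + ((-4 + 0) - 1))) - 148 = (-4 + √(7 + (-4 - 1))) - 148 = (-4 + √(7 - 5)) - 148 = (-4 + √2) - 148 = -152 + √2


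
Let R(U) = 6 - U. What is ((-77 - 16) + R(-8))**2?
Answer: 6241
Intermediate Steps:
((-77 - 16) + R(-8))**2 = ((-77 - 16) + (6 - 1*(-8)))**2 = (-93 + (6 + 8))**2 = (-93 + 14)**2 = (-79)**2 = 6241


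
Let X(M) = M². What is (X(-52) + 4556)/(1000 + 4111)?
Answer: 7260/5111 ≈ 1.4205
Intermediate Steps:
(X(-52) + 4556)/(1000 + 4111) = ((-52)² + 4556)/(1000 + 4111) = (2704 + 4556)/5111 = 7260*(1/5111) = 7260/5111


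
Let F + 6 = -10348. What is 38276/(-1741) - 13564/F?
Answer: -186347390/9013157 ≈ -20.675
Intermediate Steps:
F = -10354 (F = -6 - 10348 = -10354)
38276/(-1741) - 13564/F = 38276/(-1741) - 13564/(-10354) = 38276*(-1/1741) - 13564*(-1/10354) = -38276/1741 + 6782/5177 = -186347390/9013157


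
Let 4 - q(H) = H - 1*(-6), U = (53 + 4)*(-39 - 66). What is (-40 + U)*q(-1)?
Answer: 6025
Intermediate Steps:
U = -5985 (U = 57*(-105) = -5985)
q(H) = -2 - H (q(H) = 4 - (H - 1*(-6)) = 4 - (H + 6) = 4 - (6 + H) = 4 + (-6 - H) = -2 - H)
(-40 + U)*q(-1) = (-40 - 5985)*(-2 - 1*(-1)) = -6025*(-2 + 1) = -6025*(-1) = 6025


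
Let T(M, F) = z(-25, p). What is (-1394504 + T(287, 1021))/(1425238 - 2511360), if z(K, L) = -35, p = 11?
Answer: 1394539/1086122 ≈ 1.2840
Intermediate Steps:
T(M, F) = -35
(-1394504 + T(287, 1021))/(1425238 - 2511360) = (-1394504 - 35)/(1425238 - 2511360) = -1394539/(-1086122) = -1394539*(-1/1086122) = 1394539/1086122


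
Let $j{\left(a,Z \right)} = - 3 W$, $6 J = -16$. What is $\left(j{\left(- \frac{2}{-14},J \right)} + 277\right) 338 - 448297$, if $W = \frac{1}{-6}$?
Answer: $-354502$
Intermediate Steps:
$W = - \frac{1}{6} \approx -0.16667$
$J = - \frac{8}{3}$ ($J = \frac{1}{6} \left(-16\right) = - \frac{8}{3} \approx -2.6667$)
$j{\left(a,Z \right)} = \frac{1}{2}$ ($j{\left(a,Z \right)} = \left(-3\right) \left(- \frac{1}{6}\right) = \frac{1}{2}$)
$\left(j{\left(- \frac{2}{-14},J \right)} + 277\right) 338 - 448297 = \left(\frac{1}{2} + 277\right) 338 - 448297 = \frac{555}{2} \cdot 338 - 448297 = 93795 - 448297 = -354502$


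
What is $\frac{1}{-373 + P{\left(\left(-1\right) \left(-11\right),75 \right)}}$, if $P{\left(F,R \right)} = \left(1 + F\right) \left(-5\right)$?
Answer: $- \frac{1}{433} \approx -0.0023095$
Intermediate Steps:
$P{\left(F,R \right)} = -5 - 5 F$
$\frac{1}{-373 + P{\left(\left(-1\right) \left(-11\right),75 \right)}} = \frac{1}{-373 - \left(5 + 5 \left(\left(-1\right) \left(-11\right)\right)\right)} = \frac{1}{-373 - 60} = \frac{1}{-433} = - \frac{1}{433}$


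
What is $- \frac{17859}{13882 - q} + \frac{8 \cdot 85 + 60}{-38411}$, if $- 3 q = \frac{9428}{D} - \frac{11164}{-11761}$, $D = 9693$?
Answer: $- \frac{238117969793421151}{182369166366227698} \approx -1.3057$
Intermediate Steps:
$q = - \frac{219095360}{341998119}$ ($q = - \frac{\frac{9428}{9693} - \frac{11164}{-11761}}{3} = - \frac{9428 \cdot \frac{1}{9693} - - \frac{11164}{11761}}{3} = - \frac{\frac{9428}{9693} + \frac{11164}{11761}}{3} = \left(- \frac{1}{3}\right) \frac{219095360}{113999373} = - \frac{219095360}{341998119} \approx -0.64063$)
$- \frac{17859}{13882 - q} + \frac{8 \cdot 85 + 60}{-38411} = - \frac{17859}{13882 - - \frac{219095360}{341998119}} + \frac{8 \cdot 85 + 60}{-38411} = - \frac{17859}{13882 + \frac{219095360}{341998119}} + \left(680 + 60\right) \left(- \frac{1}{38411}\right) = - \frac{17859}{\frac{4747836983318}{341998119}} + 740 \left(- \frac{1}{38411}\right) = \left(-17859\right) \frac{341998119}{4747836983318} - \frac{740}{38411} = - \frac{6107744407221}{4747836983318} - \frac{740}{38411} = - \frac{238117969793421151}{182369166366227698}$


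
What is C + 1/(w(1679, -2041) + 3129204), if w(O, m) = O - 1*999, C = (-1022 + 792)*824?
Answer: -593175615679/3129884 ≈ -1.8952e+5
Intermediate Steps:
C = -189520 (C = -230*824 = -189520)
w(O, m) = -999 + O (w(O, m) = O - 999 = -999 + O)
C + 1/(w(1679, -2041) + 3129204) = -189520 + 1/((-999 + 1679) + 3129204) = -189520 + 1/(680 + 3129204) = -189520 + 1/3129884 = -593175615679/3129884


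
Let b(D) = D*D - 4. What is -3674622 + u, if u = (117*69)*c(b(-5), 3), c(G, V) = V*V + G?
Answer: -3432432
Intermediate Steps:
b(D) = -4 + D² (b(D) = D² - 4 = -4 + D²)
c(G, V) = G + V² (c(G, V) = V² + G = G + V²)
u = 242190 (u = (117*69)*((-4 + (-5)²) + 3²) = 8073*((-4 + 25) + 9) = 8073*(21 + 9) = 8073*30 = 242190)
-3674622 + u = -3674622 + 242190 = -3432432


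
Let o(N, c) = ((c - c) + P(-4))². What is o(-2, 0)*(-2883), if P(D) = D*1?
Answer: -46128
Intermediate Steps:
P(D) = D
o(N, c) = 16 (o(N, c) = ((c - c) - 4)² = (0 - 4)² = (-4)² = 16)
o(-2, 0)*(-2883) = 16*(-2883) = -46128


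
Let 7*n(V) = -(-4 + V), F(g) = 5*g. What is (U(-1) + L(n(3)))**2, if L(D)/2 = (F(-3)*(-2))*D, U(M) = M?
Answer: 2809/49 ≈ 57.327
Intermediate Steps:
n(V) = 4/7 - V/7 (n(V) = (-(-4 + V))/7 = (4 - V)/7 = 4/7 - V/7)
L(D) = 60*D (L(D) = 2*(((5*(-3))*(-2))*D) = 2*((-15*(-2))*D) = 2*(30*D) = 60*D)
(U(-1) + L(n(3)))**2 = (-1 + 60*(4/7 - 1/7*3))**2 = (-1 + 60*(4/7 - 3/7))**2 = (-1 + 60*(1/7))**2 = (-1 + 60/7)**2 = (53/7)**2 = 2809/49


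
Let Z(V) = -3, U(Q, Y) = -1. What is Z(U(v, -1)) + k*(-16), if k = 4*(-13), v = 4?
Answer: 829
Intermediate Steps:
k = -52
Z(U(v, -1)) + k*(-16) = -3 - 52*(-16) = -3 + 832 = 829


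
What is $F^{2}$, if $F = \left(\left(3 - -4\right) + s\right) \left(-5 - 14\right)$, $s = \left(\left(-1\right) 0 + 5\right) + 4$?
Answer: $92416$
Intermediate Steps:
$s = 9$ ($s = \left(0 + 5\right) + 4 = 5 + 4 = 9$)
$F = -304$ ($F = \left(\left(3 - -4\right) + 9\right) \left(-5 - 14\right) = \left(\left(3 + 4\right) + 9\right) \left(-19\right) = \left(7 + 9\right) \left(-19\right) = 16 \left(-19\right) = -304$)
$F^{2} = \left(-304\right)^{2} = 92416$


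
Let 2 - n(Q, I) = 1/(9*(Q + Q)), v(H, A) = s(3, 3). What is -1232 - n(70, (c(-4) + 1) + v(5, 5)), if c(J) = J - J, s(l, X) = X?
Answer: -1554839/1260 ≈ -1234.0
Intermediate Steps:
c(J) = 0
v(H, A) = 3
n(Q, I) = 2 - 1/(18*Q) (n(Q, I) = 2 - 1/(9*(Q + Q)) = 2 - 1/(9*(2*Q)) = 2 - 1/(18*Q))
-1232 - n(70, (c(-4) + 1) + v(5, 5)) = -1232 - (2 - 1/18/70) = -1232 - (2 - 1/18*1/70) = -1232 - (2 - 1/1260) = -1232 - 1*2519/1260 = -1232 - 2519/1260 = -1554839/1260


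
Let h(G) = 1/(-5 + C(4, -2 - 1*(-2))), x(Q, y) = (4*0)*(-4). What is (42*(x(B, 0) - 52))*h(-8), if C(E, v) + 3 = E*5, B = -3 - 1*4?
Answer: -182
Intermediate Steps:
B = -7 (B = -3 - 4 = -7)
x(Q, y) = 0 (x(Q, y) = 0*(-4) = 0)
C(E, v) = -3 + 5*E (C(E, v) = -3 + E*5 = -3 + 5*E)
h(G) = 1/12 (h(G) = 1/(-5 + (-3 + 5*4)) = 1/(-5 + (-3 + 20)) = 1/(-5 + 17) = 1/12)
(42*(x(B, 0) - 52))*h(-8) = (42*(0 - 52))*(1/12) = (42*(-52))*(1/12) = -2184*1/12 = -182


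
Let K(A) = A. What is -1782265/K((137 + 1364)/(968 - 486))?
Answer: -859051730/1501 ≈ -5.7232e+5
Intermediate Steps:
-1782265/K((137 + 1364)/(968 - 486)) = -1782265*(968 - 486)/(137 + 1364) = -1782265/(1501/482) = -1782265/(1501*(1/482)) = -1782265/1501/482 = -1782265*482/1501 = -859051730/1501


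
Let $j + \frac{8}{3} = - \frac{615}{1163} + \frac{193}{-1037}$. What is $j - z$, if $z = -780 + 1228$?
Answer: $- \frac{1633140554}{3618093} \approx -451.38$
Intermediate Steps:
$z = 448$
$j = - \frac{12234890}{3618093}$ ($j = - \frac{8}{3} + \left(- \frac{615}{1163} + \frac{193}{-1037}\right) = - \frac{8}{3} + \left(\left(-615\right) \frac{1}{1163} + 193 \left(- \frac{1}{1037}\right)\right) = - \frac{8}{3} - \frac{862214}{1206031} = - \frac{12234890}{3618093} \approx -3.3816$)
$j - z = - \frac{12234890}{3618093} - 448 = - \frac{1633140554}{3618093}$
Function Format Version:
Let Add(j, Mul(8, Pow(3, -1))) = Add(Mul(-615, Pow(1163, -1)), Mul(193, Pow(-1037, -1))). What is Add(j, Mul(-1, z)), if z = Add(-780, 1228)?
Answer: Rational(-1633140554, 3618093) ≈ -451.38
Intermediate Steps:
z = 448
j = Rational(-12234890, 3618093) (j = Add(Rational(-8, 3), Add(Mul(-615, Pow(1163, -1)), Mul(193, Pow(-1037, -1)))) = Add(Rational(-8, 3), Add(Mul(-615, Rational(1, 1163)), Mul(193, Rational(-1, 1037)))) = Add(Rational(-8, 3), Add(Rational(-615, 1163), Rational(-193, 1037))) = Add(Rational(-8, 3), Rational(-862214, 1206031)) = Rational(-12234890, 3618093) ≈ -3.3816)
Add(j, Mul(-1, z)) = Add(Rational(-12234890, 3618093), Mul(-1, 448)) = Add(Rational(-12234890, 3618093), -448) = Rational(-1633140554, 3618093)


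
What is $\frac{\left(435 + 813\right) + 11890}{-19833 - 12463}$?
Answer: $- \frac{6569}{16148} \approx -0.4068$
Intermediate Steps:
$\frac{\left(435 + 813\right) + 11890}{-19833 - 12463} = \frac{1248 + 11890}{-32296} = 13138 \left(- \frac{1}{32296}\right) = - \frac{6569}{16148}$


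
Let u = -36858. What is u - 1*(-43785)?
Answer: 6927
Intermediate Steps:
u - 1*(-43785) = -36858 - 1*(-43785) = -36858 + 43785 = 6927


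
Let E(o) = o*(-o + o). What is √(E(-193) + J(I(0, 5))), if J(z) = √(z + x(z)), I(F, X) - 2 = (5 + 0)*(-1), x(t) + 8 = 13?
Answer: 2^(¼) ≈ 1.1892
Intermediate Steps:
x(t) = 5 (x(t) = -8 + 13 = 5)
I(F, X) = -3 (I(F, X) = 2 + (5 + 0)*(-1) = 2 + 5*(-1) = 2 - 5 = -3)
E(o) = 0 (E(o) = o*0 = 0)
J(z) = √(5 + z) (J(z) = √(z + 5) = √(5 + z))
√(E(-193) + J(I(0, 5))) = √(0 + √(5 - 3)) = √(0 + √2) = √(√2) = 2^(¼)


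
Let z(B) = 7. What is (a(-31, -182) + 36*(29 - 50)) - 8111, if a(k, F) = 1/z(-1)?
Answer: -62068/7 ≈ -8866.9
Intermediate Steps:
a(k, F) = ⅐ (a(k, F) = 1/7 = ⅐)
(a(-31, -182) + 36*(29 - 50)) - 8111 = (⅐ + 36*(29 - 50)) - 8111 = (⅐ + 36*(-21)) - 8111 = (⅐ - 756) - 8111 = -5291/7 - 8111 = -62068/7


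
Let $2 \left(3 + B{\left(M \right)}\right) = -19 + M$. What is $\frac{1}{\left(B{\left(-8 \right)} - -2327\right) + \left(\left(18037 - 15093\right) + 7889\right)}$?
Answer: $\frac{2}{26287} \approx 7.6083 \cdot 10^{-5}$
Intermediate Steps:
$B{\left(M \right)} = - \frac{25}{2} + \frac{M}{2}$ ($B{\left(M \right)} = -3 + \frac{-19 + M}{2} = -3 + \left(- \frac{19}{2} + \frac{M}{2}\right) = - \frac{25}{2} + \frac{M}{2}$)
$\frac{1}{\left(B{\left(-8 \right)} - -2327\right) + \left(\left(18037 - 15093\right) + 7889\right)} = \frac{1}{\left(\left(- \frac{25}{2} + \frac{1}{2} \left(-8\right)\right) - -2327\right) + \left(\left(18037 - 15093\right) + 7889\right)} = \frac{1}{\left(\left(- \frac{25}{2} - 4\right) + 2327\right) + \left(2944 + 7889\right)} = \frac{1}{\left(- \frac{33}{2} + 2327\right) + 10833} = \frac{1}{\frac{4621}{2} + 10833} = \frac{1}{\frac{26287}{2}} = \frac{2}{26287}$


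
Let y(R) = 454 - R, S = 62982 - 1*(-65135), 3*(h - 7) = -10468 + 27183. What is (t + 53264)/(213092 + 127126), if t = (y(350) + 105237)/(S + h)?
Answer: 21363813991/136457016966 ≈ 0.15656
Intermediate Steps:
h = 16736/3 (h = 7 + (-10468 + 27183)/3 = 7 + (1/3)*16715 = 7 + 16715/3 = 16736/3 ≈ 5578.7)
S = 128117 (S = 62982 + 65135 = 128117)
t = 316023/401087 (t = ((454 - 1*350) + 105237)/(128117 + 16736/3) = ((454 - 350) + 105237)/(401087/3) = (104 + 105237)*(3/401087) = 105341*(3/401087) = 316023/401087 ≈ 0.78792)
(t + 53264)/(213092 + 127126) = (316023/401087 + 53264)/(213092 + 127126) = (21363813991/401087)/340218 = (21363813991/401087)*(1/340218) = 21363813991/136457016966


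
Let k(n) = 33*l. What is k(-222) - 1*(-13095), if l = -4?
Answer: 12963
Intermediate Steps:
k(n) = -132 (k(n) = 33*(-4) = -132)
k(-222) - 1*(-13095) = -132 - 1*(-13095) = -132 + 13095 = 12963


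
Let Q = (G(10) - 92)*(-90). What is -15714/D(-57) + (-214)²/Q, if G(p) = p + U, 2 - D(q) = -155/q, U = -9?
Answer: 3668822128/167895 ≈ 21852.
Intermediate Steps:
D(q) = 2 + 155/q (D(q) = 2 - (-155)/q = 2 + 155/q)
G(p) = -9 + p (G(p) = p - 9 = -9 + p)
Q = 8190 (Q = ((-9 + 10) - 92)*(-90) = (1 - 92)*(-90) = -91*(-90) = 8190)
-15714/D(-57) + (-214)²/Q = -15714/(2 + 155/(-57)) + (-214)²/8190 = -15714/(2 + 155*(-1/57)) + 45796*(1/8190) = -15714/(2 - 155/57) + 22898/4095 = -15714/(-41/57) + 22898/4095 = -15714*(-57/41) + 22898/4095 = 895698/41 + 22898/4095 = 3668822128/167895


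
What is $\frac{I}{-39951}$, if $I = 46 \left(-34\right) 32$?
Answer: $\frac{2176}{1737} \approx 1.2527$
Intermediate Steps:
$I = -50048$ ($I = \left(-1564\right) 32 = -50048$)
$\frac{I}{-39951} = - \frac{50048}{-39951} = \left(-50048\right) \left(- \frac{1}{39951}\right) = \frac{2176}{1737}$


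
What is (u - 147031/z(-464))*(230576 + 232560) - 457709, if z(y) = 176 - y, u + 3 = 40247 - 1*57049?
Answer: -157797143443/20 ≈ -7.8899e+9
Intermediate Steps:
u = -16805 (u = -3 + (40247 - 1*57049) = -3 + (40247 - 57049) = -3 - 16802 = -16805)
(u - 147031/z(-464))*(230576 + 232560) - 457709 = (-16805 - 147031/(176 - 1*(-464)))*(230576 + 232560) - 457709 = (-16805 - 147031/(176 + 464))*463136 - 457709 = (-16805 - 147031/640)*463136 - 457709 = -10902231/640*463136 - 457709 = -157787989263/20 - 457709 = -157797143443/20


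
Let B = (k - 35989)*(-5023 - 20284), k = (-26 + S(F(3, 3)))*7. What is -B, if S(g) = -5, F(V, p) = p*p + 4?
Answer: -916265242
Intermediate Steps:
F(V, p) = 4 + p² (F(V, p) = p² + 4 = 4 + p²)
k = -217 (k = (-26 - 5)*7 = -31*7 = -217)
B = 916265242 (B = (-217 - 35989)*(-5023 - 20284) = -36206*(-25307) = 916265242)
-B = -1*916265242 = -916265242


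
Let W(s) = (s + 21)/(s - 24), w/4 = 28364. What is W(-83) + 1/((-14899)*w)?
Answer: 104803618421/180870761008 ≈ 0.57944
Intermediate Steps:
w = 113456 (w = 4*28364 = 113456)
W(s) = (21 + s)/(-24 + s)
W(-83) + 1/((-14899)*w) = (21 - 83)/(-24 - 83) + 1/(-14899*113456) = -62/(-107) - 1/14899*1/113456 = -1/107*(-62) - 1/1690380944 = 62/107 - 1/1690380944 = 104803618421/180870761008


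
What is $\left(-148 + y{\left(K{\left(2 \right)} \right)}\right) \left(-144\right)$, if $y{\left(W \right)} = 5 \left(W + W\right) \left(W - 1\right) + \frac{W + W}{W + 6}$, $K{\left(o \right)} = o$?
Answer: $18360$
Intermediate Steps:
$y{\left(W \right)} = \frac{2 W}{6 + W} + 10 W \left(-1 + W\right)$ ($y{\left(W \right)} = 5 \cdot 2 W \left(-1 + W\right) + \frac{2 W}{6 + W} = 10 W \left(-1 + W\right) + \frac{2 W}{6 + W} = \frac{2 W}{6 + W} + 10 W \left(-1 + W\right)$)
$\left(-148 + y{\left(K{\left(2 \right)} \right)}\right) \left(-144\right) = \left(-148 + 2 \cdot 2 \frac{1}{6 + 2} \left(-29 + 5 \cdot 2^{2} + 25 \cdot 2\right)\right) \left(-144\right) = \left(-148 + 2 \cdot 2 \cdot \frac{1}{8} \left(-29 + 5 \cdot 4 + 50\right)\right) \left(-144\right) = \left(-148 + 2 \cdot 2 \cdot \frac{1}{8} \left(-29 + 20 + 50\right)\right) \left(-144\right) = \left(-148 + 2 \cdot 2 \cdot \frac{1}{8} \cdot 41\right) \left(-144\right) = \left(-148 + \frac{41}{2}\right) \left(-144\right) = \left(- \frac{255}{2}\right) \left(-144\right) = 18360$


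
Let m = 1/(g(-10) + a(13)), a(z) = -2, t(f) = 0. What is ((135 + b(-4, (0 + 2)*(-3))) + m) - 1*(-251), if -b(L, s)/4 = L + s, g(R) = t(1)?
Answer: 851/2 ≈ 425.50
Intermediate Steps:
g(R) = 0
m = -½ (m = 1/(0 - 2) = 1/(-2) = -½ ≈ -0.50000)
b(L, s) = -4*L - 4*s (b(L, s) = -4*(L + s) = -4*L - 4*s)
((135 + b(-4, (0 + 2)*(-3))) + m) - 1*(-251) = ((135 + (-4*(-4) - 4*(0 + 2)*(-3))) - ½) - 1*(-251) = ((135 + (16 - 8*(-3))) - ½) + 251 = ((135 + (16 - 4*(-6))) - ½) + 251 = ((135 + (16 + 24)) - ½) + 251 = ((135 + 40) - ½) + 251 = (175 - ½) + 251 = 349/2 + 251 = 851/2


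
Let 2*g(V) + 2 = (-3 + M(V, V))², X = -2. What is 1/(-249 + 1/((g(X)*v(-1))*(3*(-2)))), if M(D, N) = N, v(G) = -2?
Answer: -138/34361 ≈ -0.0040162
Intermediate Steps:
g(V) = -1 + (-3 + V)²/2
1/(-249 + 1/((g(X)*v(-1))*(3*(-2)))) = 1/(-249 + 1/(((-1 + (-3 - 2)²/2)*(-2))*(3*(-2)))) = 1/(-249 + 1/(((-1 + (½)*(-5)²)*(-2))*(-6))) = 1/(-249 + 1/(((-1 + (½)*25)*(-2))*(-6))) = 1/(-249 + 1/(((-1 + 25/2)*(-2))*(-6))) = 1/(-249 + 1/(((23/2)*(-2))*(-6))) = 1/(-249 + 1/(-23*(-6))) = 1/(-249 + 1/138) = 1/(-34361/138) = -138/34361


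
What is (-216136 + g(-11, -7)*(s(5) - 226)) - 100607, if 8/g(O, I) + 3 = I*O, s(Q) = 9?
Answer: -11720359/37 ≈ -3.1677e+5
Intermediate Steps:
g(O, I) = 8/(-3 + I*O)
(-216136 + g(-11, -7)*(s(5) - 226)) - 100607 = (-216136 + (8/(-3 - 7*(-11)))*(9 - 226)) - 100607 = (-216136 + (8/(-3 + 77))*(-217)) - 100607 = (-216136 + (8/74)*(-217)) - 100607 = (-216136 + (8*(1/74))*(-217)) - 100607 = (-216136 + (4/37)*(-217)) - 100607 = (-216136 - 868/37) - 100607 = -7997900/37 - 100607 = -11720359/37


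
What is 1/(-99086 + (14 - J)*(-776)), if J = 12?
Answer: -1/100638 ≈ -9.9366e-6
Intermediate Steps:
1/(-99086 + (14 - J)*(-776)) = 1/(-99086 + (14 - 1*12)*(-776)) = 1/(-99086 + (14 - 12)*(-776)) = 1/(-99086 + 2*(-776)) = 1/(-99086 - 1552) = 1/(-100638) = -1/100638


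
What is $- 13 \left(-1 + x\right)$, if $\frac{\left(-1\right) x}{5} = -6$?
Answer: $-377$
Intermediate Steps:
$x = 30$ ($x = \left(-5\right) \left(-6\right) = 30$)
$- 13 \left(-1 + x\right) = - 13 \left(-1 + 30\right) = \left(-13\right) 29 = -377$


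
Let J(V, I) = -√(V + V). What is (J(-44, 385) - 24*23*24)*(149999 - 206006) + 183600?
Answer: 742164336 + 112014*I*√22 ≈ 7.4216e+8 + 5.2539e+5*I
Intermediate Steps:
J(V, I) = -√2*√V (J(V, I) = -√(2*V) = -√2*√V)
(J(-44, 385) - 24*23*24)*(149999 - 206006) + 183600 = (-√2*√(-44) - 24*23*24)*(149999 - 206006) + 183600 = (-√2*2*I*√11 - 552*24)*(-56007) + 183600 = (-2*I*√22 - 13248)*(-56007) + 183600 = (-13248 - 2*I*√22)*(-56007) + 183600 = (741980736 + 112014*I*√22) + 183600 = 742164336 + 112014*I*√22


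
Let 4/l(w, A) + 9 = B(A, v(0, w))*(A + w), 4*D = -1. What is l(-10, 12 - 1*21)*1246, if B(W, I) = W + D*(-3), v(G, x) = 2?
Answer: 19936/591 ≈ 33.733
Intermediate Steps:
D = -1/4 (D = (1/4)*(-1) = -1/4 ≈ -0.25000)
B(W, I) = 3/4 + W (B(W, I) = W - 1/4*(-3) = W + 3/4 = 3/4 + W)
l(w, A) = 4/(-9 + (3/4 + A)*(A + w))
l(-10, 12 - 1*21)*1246 = (16/(-36 + (12 - 1*21)*(3 + 4*(12 - 1*21)) - 10*(3 + 4*(12 - 1*21))))*1246 = (16/(-36 + (12 - 21)*(3 + 4*(12 - 21)) - 10*(3 + 4*(12 - 21))))*1246 = (16/(-36 - 9*(3 + 4*(-9)) - 10*(3 + 4*(-9))))*1246 = (16/(-36 - 9*(3 - 36) - 10*(3 - 36)))*1246 = (16/(-36 - 9*(-33) - 10*(-33)))*1246 = (16/(-36 + 297 + 330))*1246 = (16/591)*1246 = 19936/591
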